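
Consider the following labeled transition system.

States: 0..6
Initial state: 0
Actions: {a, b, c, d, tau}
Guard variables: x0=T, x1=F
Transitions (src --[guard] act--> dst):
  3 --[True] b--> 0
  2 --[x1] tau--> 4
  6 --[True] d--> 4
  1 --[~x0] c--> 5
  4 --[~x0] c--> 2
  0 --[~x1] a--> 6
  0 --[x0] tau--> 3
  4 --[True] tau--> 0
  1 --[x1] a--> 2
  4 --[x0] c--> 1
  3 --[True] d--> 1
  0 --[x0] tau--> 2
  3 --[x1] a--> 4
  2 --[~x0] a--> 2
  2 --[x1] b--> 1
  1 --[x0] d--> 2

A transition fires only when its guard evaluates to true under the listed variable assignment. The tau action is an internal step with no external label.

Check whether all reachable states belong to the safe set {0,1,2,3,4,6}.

Answer: INVARIANT HOLDS

Trace:
Safe = {0,1,2,3,4,6}
R = {0,1,2,3,4,6}
  0: safe
  1: safe
  2: safe
  3: safe
  4: safe
  6: safe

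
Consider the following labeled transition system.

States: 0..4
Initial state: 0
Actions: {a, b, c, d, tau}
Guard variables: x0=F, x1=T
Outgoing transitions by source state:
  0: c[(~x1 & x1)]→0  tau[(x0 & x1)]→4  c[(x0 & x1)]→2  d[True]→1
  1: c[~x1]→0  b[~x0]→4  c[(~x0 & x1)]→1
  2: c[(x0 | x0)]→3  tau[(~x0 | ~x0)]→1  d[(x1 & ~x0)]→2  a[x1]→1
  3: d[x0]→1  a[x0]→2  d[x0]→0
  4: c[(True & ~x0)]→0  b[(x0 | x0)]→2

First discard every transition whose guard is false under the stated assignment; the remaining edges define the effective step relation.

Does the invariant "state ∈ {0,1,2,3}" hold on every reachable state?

Safe = {0,1,2,3}
R = {0,1,4}
  0: ok
  1: ok
  4: VIOLATES
reach 4 via d·b — violates

Answer: INVARIANT VIOLATED at state 4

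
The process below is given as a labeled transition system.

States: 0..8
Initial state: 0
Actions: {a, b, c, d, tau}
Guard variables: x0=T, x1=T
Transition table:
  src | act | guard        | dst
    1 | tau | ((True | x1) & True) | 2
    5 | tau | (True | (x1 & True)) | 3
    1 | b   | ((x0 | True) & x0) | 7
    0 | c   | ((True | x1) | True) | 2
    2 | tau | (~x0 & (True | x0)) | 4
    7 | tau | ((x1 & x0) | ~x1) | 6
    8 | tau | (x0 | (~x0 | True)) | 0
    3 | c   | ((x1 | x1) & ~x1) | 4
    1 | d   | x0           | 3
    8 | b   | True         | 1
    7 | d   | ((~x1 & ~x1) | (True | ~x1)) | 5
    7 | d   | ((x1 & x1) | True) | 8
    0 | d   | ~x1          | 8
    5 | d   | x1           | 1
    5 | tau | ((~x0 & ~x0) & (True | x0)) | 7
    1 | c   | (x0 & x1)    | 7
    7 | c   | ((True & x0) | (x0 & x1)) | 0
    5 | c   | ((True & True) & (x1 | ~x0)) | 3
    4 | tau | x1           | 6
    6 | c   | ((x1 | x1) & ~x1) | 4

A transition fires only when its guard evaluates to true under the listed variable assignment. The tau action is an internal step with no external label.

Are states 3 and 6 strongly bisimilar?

Refine partition for ~:
  π0 = {{0,1,2,3,4,5,6,7,8}}
  π1 = {{0},{1},{2,3,6},{4},{5,7},{8}}
  π2 = {{0},{1},{2,3,6},{4},{5},{7},{8}}
stable after 3 split(s): 7 block(s)
[3]={2,3,6}  [6]={2,3,6}

Answer: BISIMILAR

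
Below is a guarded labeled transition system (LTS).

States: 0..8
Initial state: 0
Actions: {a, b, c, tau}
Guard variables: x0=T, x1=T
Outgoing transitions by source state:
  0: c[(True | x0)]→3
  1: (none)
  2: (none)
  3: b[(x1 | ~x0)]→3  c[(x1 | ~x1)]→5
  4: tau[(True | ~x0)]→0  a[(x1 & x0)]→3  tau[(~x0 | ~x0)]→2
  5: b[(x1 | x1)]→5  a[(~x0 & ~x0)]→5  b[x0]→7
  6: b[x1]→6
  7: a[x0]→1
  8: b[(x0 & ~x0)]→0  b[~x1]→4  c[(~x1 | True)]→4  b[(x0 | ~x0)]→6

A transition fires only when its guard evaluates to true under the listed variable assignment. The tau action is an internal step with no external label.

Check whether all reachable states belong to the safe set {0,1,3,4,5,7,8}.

Answer: INVARIANT HOLDS

Trace:
Inv-set: {0,1,3,4,5,7,8}
Reachable = {0,1,3,5,7}
  0: ✓
  1: ✓
  3: ✓
  5: ✓
  7: ✓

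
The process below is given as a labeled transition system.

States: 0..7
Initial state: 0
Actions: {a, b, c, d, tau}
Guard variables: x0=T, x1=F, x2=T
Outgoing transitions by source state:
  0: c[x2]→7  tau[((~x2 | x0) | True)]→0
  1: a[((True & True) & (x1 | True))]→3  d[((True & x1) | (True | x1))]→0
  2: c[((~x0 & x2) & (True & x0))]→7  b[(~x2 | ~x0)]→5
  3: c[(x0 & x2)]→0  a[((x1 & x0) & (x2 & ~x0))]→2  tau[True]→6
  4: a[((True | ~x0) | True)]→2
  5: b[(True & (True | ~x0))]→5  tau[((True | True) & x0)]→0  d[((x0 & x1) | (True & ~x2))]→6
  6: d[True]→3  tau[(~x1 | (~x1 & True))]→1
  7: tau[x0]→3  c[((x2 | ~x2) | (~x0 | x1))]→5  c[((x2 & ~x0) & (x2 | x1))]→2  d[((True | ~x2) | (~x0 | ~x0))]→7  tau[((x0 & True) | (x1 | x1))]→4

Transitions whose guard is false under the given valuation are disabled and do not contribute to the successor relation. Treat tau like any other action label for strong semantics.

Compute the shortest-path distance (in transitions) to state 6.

Layered search for 6:
  L0 = {0}
  L1 = {7}
  L2 = {3,4,5}
  L3 = {2,6}
first hit 6 at d=3 via c·tau·tau

Answer: 3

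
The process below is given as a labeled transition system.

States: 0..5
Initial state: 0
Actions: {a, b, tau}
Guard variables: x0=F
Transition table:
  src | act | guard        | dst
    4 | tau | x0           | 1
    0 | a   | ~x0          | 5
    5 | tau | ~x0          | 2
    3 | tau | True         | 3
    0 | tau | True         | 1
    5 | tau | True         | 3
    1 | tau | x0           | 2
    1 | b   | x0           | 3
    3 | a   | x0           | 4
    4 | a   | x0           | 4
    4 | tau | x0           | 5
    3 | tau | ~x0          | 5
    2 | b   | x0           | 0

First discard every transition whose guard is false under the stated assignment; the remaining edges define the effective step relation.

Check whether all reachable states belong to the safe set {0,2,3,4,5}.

Answer: INVARIANT VIOLATED at state 1

Working:
Inv-set: {0,2,3,4,5}
Reach set: {0,1,2,3,5}
  0: ok
  1: ✗ unsafe
  2: ok
  3: ok
  5: ok
reach 1 via tau — violates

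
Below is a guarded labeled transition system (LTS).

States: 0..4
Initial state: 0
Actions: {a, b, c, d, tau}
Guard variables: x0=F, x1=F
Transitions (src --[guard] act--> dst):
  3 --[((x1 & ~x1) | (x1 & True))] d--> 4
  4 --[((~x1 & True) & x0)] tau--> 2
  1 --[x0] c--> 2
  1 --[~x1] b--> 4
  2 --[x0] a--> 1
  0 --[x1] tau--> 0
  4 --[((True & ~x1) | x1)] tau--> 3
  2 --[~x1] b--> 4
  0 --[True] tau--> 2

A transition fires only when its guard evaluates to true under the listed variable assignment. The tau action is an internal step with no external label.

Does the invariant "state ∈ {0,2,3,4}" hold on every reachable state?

Safe = {0,2,3,4}
Reachable = {0,2,3,4}
  0: safe
  2: safe
  3: safe
  4: safe

Answer: INVARIANT HOLDS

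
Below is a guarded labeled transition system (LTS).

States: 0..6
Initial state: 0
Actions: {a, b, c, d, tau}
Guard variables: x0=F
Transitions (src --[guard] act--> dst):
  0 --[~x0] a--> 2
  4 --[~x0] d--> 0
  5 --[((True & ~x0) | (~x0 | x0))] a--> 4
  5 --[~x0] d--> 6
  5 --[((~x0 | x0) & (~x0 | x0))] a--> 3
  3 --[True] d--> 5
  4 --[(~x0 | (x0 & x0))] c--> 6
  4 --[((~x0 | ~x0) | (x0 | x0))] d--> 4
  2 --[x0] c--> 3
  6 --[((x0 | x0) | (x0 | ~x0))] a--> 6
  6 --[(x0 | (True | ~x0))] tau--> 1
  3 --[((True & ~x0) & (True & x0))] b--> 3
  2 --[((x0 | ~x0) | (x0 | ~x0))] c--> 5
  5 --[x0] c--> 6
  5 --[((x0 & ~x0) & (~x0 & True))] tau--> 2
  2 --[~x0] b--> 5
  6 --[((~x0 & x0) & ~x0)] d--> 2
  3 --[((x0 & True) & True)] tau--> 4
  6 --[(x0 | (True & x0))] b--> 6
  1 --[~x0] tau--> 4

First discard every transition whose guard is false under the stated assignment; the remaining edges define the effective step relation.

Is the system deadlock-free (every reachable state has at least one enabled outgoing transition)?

Reachable = {0,1,2,3,4,5,6}
  0: a→2  [deg 1]
  1: tau→4  [deg 1]
  2: b→5  c→5  [deg 2]
  3: d→5  [deg 1]
  4: c→6  d→0  d→4  [deg 3]
  5: a→3  a→4  d→6  [deg 3]
  6: a→6  tau→1  [deg 2]

Answer: DEADLOCK-FREE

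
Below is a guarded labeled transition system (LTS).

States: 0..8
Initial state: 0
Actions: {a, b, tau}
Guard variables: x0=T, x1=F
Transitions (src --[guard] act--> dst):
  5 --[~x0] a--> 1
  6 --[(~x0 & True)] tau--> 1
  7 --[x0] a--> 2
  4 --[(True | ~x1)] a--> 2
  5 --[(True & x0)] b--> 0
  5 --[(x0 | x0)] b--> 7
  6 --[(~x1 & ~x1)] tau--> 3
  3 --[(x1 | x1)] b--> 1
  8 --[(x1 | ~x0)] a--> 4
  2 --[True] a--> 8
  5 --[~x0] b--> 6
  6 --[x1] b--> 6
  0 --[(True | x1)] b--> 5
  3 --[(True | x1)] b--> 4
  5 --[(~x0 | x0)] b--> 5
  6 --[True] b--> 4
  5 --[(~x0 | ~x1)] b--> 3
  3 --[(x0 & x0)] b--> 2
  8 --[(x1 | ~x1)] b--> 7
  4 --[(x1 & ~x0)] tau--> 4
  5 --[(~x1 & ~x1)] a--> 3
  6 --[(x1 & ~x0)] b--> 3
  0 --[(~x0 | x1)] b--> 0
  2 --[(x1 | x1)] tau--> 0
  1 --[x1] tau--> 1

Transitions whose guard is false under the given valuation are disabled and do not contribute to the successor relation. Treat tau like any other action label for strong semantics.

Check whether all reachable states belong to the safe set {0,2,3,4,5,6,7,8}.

Safe = {0,2,3,4,5,6,7,8}
Reach set: {0,2,3,4,5,7,8}
  0: safe
  2: safe
  3: safe
  4: safe
  5: safe
  7: safe
  8: safe

Answer: INVARIANT HOLDS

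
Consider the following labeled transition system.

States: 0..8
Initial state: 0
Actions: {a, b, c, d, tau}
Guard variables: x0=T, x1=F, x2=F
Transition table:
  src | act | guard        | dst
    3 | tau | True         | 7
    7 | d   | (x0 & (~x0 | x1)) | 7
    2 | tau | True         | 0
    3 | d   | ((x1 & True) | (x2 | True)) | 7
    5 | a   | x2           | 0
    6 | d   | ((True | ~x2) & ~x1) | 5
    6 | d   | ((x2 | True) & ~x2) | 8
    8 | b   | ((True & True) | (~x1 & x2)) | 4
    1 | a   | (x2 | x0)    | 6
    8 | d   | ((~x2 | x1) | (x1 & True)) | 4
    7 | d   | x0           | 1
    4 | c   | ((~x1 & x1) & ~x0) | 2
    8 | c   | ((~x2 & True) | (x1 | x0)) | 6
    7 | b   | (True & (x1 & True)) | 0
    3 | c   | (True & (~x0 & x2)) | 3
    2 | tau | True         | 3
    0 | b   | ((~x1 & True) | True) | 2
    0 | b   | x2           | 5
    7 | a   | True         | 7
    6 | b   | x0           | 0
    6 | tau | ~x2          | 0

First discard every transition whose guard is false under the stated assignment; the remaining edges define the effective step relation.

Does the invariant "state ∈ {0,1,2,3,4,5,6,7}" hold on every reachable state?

Answer: INVARIANT VIOLATED at state 8

Trace:
Inv-set: {0,1,2,3,4,5,6,7}
Reach set: {0,1,2,3,4,5,6,7,8}
  0: ok
  1: ok
  2: ok
  3: ok
  4: ok
  5: ok
  6: ok
  7: ok
  8: VIOLATES
witness against invariant: b·tau·tau·d·a·d → 8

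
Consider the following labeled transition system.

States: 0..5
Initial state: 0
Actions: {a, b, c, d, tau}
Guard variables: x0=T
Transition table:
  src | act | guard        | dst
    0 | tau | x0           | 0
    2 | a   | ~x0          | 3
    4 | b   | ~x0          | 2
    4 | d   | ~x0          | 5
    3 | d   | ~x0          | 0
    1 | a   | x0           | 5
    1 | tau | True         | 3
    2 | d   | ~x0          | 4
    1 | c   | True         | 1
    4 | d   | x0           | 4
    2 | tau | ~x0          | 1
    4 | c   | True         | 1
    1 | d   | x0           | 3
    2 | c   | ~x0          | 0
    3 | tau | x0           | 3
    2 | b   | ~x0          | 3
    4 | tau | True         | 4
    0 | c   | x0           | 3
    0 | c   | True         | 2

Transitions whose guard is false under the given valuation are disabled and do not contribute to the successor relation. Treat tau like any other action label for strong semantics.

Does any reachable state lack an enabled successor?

Answer: DEADLOCK at state 2

Working:
Reachable = {0,2,3}
  0: c→2  c→3  tau→0  [3 exit(s)]
  2: ∅  [no exit]
  3: tau→3  [1 exit(s)]
Path to 2: c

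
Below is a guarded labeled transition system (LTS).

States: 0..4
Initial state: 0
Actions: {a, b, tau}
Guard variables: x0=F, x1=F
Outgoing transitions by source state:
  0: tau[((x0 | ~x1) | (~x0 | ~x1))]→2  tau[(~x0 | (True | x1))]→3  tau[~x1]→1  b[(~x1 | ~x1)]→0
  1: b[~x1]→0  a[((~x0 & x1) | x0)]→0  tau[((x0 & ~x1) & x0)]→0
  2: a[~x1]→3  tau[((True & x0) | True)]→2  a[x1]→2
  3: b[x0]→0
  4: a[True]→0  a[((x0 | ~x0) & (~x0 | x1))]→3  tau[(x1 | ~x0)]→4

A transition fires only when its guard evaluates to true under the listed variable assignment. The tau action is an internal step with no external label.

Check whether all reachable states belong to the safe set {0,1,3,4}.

Answer: INVARIANT VIOLATED at state 2

Trace:
Allowed set {0,1,3,4}
R = {0,1,2,3}
  0: safe
  1: safe
  2: ✗ unsafe
  3: safe
counterexample path to 2: tau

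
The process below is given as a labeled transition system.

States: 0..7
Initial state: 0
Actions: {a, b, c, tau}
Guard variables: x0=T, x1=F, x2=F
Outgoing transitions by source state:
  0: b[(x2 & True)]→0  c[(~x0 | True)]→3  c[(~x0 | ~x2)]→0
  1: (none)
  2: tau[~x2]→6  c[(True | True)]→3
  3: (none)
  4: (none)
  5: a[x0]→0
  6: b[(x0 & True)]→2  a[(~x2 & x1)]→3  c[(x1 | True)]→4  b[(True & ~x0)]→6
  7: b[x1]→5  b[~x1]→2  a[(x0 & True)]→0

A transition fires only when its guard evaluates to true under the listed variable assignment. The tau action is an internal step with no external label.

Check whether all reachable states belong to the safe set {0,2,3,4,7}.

Answer: INVARIANT HOLDS

Analysis:
Inv-set: {0,2,3,4,7}
R = {0,3}
  0: ✓
  3: ✓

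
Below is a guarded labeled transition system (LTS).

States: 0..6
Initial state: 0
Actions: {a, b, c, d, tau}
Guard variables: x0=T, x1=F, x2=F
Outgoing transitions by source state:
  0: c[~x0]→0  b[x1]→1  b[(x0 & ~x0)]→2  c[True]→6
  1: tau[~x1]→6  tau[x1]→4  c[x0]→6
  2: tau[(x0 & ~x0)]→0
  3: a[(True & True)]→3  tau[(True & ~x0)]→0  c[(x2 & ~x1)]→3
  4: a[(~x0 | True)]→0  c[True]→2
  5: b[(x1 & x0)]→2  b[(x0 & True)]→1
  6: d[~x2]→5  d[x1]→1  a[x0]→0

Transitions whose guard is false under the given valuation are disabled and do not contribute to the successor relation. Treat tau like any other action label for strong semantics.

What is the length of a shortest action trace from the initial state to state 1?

Breadth-first toward 1:
  depth 0: {0}
  depth 1: {6}
  depth 2: {5}
  depth 3: {1}
first hit 1 at d=3 via c·d·b

Answer: 3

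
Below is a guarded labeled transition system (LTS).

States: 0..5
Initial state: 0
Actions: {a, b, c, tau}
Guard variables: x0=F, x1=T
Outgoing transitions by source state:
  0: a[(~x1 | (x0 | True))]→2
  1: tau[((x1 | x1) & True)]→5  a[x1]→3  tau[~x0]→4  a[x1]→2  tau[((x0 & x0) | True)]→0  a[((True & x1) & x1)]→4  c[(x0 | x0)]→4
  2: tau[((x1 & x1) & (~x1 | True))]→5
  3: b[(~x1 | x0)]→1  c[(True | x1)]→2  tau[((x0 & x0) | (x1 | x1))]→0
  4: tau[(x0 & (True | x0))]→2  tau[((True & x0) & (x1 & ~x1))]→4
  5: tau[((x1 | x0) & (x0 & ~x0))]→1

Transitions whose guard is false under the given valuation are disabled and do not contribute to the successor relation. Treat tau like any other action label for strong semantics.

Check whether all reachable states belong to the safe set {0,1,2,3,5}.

Answer: INVARIANT HOLDS

Trace:
Safe = {0,1,2,3,5}
R = {0,2,5}
  0: ✓
  2: ✓
  5: ✓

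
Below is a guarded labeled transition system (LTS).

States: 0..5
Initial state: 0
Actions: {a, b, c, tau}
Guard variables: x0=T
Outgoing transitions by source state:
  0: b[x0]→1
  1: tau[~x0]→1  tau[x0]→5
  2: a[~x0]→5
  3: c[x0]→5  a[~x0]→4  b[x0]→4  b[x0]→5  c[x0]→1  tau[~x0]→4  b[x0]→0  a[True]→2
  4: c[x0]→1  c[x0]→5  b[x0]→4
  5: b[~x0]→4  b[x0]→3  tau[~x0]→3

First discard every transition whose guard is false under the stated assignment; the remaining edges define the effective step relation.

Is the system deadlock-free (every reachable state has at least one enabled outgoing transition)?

Reach set: {0,1,2,3,4,5}
  0: b→1  [1 out]
  1: tau→5  [1 out]
  2: ∅  [STUCK]
  3: a→2  b→0  b→4  b→5  c→1  c→5  [6 out]
  4: b→4  c→1  c→5  [3 out]
  5: b→3  [1 out]
Path to 2: b·tau·b·a

Answer: DEADLOCK at state 2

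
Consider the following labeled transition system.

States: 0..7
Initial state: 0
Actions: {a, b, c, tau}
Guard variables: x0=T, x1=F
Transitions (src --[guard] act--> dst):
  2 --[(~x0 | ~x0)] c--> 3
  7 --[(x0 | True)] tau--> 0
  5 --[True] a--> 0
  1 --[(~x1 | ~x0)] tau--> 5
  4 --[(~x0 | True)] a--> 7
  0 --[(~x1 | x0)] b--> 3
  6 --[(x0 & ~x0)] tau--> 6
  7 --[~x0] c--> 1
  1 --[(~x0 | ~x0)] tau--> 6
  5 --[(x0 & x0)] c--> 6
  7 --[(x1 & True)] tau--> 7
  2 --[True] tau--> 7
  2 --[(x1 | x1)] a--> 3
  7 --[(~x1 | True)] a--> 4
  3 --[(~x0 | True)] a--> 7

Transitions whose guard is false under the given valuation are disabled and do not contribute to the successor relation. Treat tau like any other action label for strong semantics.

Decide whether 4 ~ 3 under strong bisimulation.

Bisimulation quotient by refinement:
  round 0: {{0,1,2,3,4,5,6,7}}
  round 1: {{0},{1,2},{3,4},{5},{6},{7}}
  round 2: {{0},{1},{2},{3,4},{5},{6},{7}}
stable after 3 split(s): 7 block(s)
[4]={3,4}  [3]={3,4}

Answer: BISIMILAR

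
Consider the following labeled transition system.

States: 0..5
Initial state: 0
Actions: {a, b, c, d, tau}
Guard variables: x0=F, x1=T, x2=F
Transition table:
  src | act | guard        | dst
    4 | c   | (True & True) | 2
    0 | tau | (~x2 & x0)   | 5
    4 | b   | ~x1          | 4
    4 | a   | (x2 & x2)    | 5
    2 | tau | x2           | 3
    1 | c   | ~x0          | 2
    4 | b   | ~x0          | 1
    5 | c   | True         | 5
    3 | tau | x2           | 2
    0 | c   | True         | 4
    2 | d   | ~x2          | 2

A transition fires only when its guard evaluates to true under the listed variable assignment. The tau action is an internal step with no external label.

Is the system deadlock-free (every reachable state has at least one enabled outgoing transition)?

Answer: DEADLOCK-FREE

Analysis:
R = {0,1,2,4}
  0: c→4  [1 out]
  1: c→2  [1 out]
  2: d→2  [1 out]
  4: b→1  c→2  [2 out]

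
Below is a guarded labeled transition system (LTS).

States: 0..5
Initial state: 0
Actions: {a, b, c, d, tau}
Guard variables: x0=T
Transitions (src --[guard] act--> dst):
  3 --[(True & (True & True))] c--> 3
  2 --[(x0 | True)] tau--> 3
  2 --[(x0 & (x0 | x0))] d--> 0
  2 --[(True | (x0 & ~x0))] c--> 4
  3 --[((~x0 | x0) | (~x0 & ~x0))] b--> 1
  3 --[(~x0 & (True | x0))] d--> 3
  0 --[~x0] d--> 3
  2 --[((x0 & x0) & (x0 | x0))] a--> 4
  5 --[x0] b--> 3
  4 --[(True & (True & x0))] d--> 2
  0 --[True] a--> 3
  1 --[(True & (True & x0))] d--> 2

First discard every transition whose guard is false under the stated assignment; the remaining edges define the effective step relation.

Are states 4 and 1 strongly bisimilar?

Answer: BISIMILAR

Trace:
Refine partition for ~:
  P[0] = {{0,1,2,3,4,5}}
  P[1] = {{0},{1,4},{2},{3},{5}}
stable after 2 split(s): 5 block(s)
[4]={1,4}  [1]={1,4}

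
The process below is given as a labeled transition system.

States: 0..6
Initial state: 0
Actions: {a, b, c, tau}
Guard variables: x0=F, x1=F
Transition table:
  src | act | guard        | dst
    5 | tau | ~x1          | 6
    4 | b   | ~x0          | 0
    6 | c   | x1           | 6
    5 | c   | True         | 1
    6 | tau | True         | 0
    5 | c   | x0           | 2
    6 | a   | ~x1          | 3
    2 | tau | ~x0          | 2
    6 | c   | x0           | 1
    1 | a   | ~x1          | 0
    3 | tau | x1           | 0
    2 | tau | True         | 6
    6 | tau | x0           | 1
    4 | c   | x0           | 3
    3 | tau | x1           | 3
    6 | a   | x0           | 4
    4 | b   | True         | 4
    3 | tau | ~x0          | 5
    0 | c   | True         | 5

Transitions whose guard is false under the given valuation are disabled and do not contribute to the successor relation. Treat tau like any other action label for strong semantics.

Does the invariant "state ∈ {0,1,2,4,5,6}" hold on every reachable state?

Safe = {0,1,2,4,5,6}
R = {0,1,3,5,6}
  0: ✓
  1: ✓
  3: ✗ unsafe
  5: ✓
  6: ✓
witness against invariant: c·tau·a → 3

Answer: INVARIANT VIOLATED at state 3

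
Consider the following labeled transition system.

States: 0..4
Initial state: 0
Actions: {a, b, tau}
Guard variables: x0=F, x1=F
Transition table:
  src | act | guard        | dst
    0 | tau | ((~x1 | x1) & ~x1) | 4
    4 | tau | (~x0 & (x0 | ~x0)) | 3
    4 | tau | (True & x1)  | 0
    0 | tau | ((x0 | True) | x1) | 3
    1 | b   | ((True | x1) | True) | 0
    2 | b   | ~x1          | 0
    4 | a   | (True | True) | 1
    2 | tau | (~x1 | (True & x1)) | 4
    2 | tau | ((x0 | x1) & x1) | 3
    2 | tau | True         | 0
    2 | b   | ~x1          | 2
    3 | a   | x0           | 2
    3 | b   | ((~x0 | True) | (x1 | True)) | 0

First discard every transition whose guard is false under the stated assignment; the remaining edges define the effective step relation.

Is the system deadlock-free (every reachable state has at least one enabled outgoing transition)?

Reachable = {0,1,3,4}
  0: tau→3  tau→4  [2 exit(s)]
  1: b→0  [1 exit(s)]
  3: b→0  [1 exit(s)]
  4: a→1  tau→3  [2 exit(s)]

Answer: DEADLOCK-FREE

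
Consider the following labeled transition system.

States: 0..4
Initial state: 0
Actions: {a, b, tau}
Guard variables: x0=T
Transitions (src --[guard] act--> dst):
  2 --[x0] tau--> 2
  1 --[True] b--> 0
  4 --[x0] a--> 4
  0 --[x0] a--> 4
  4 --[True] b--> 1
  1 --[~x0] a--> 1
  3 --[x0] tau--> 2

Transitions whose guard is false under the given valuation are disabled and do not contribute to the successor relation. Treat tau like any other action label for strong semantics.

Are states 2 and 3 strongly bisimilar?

Answer: BISIMILAR

Working:
Bisimulation quotient by refinement:
  P[0] = {{0,1,2,3,4}}
  P[1] = {{0},{1},{2,3},{4}}
Fixed point at round 2; 4 class(es).
[2]={2,3}  [3]={2,3}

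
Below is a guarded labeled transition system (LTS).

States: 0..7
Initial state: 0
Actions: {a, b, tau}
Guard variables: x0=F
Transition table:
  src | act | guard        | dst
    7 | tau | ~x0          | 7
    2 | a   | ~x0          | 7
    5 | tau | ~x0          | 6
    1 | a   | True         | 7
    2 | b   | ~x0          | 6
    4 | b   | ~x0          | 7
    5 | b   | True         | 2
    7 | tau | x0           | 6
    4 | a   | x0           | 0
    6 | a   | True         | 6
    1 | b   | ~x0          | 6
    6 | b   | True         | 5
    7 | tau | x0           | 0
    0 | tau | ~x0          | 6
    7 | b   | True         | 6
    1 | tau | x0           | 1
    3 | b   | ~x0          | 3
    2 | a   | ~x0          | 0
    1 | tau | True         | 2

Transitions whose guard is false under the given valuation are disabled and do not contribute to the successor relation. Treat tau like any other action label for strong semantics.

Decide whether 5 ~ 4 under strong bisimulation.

Answer: NOT BISIMILAR

Analysis:
Compute ~ classes (split until stable):
  round 0: {{0,1,2,3,4,5,6,7}}
  round 1: {{0},{1},{2,6},{3,4},{5,7}}
  round 2: {{0},{1},{2},{3},{4},{5},{6},{7}}
stable after 3 split(s): 8 block(s)
class of 5: {5}; class of 4: {4}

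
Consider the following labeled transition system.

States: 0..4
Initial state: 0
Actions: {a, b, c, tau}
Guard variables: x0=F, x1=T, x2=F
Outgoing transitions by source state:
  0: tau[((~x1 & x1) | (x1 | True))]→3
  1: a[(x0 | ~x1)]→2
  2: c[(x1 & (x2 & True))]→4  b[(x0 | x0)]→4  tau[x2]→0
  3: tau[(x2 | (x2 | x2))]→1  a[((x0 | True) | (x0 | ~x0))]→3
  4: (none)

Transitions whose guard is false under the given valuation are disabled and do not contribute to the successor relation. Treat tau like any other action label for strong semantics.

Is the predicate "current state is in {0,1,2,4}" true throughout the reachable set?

Inv-set: {0,1,2,4}
Reach set: {0,3}
  0: ok
  3: VIOLATES
witness against invariant: tau → 3

Answer: INVARIANT VIOLATED at state 3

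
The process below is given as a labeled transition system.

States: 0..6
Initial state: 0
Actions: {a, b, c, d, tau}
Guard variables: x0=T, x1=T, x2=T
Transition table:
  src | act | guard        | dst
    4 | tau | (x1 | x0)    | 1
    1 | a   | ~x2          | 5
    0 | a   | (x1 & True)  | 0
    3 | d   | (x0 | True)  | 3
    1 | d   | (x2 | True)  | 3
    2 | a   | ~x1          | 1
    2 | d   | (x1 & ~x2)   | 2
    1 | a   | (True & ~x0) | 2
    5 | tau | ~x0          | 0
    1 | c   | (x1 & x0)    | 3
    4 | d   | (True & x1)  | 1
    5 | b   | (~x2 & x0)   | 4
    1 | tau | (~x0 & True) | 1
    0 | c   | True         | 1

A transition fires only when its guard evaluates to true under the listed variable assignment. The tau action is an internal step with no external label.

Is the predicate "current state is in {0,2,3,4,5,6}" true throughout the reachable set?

Safe = {0,2,3,4,5,6}
Reach set: {0,1,3}
  0: safe
  1: ✗ unsafe
  3: safe
witness against invariant: c → 1

Answer: INVARIANT VIOLATED at state 1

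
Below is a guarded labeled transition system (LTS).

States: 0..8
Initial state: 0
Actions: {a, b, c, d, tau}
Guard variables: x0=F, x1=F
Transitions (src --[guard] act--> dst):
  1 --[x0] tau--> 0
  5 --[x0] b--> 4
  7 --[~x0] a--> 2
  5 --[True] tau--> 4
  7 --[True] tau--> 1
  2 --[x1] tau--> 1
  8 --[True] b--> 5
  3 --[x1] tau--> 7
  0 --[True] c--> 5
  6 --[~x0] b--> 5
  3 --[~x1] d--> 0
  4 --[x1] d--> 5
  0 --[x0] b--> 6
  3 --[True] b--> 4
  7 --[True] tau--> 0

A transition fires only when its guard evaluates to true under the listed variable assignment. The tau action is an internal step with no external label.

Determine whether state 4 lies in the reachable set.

Answer: REACHABLE

Trace:
After dropping false guards: 9 live edges.
Layer 0: {0}
Layer 1: {5}  now seen {0,5}
Layer 2: {4}  now seen {0,4,5}
Reach set: {0,4,5}
witness 4: c·tau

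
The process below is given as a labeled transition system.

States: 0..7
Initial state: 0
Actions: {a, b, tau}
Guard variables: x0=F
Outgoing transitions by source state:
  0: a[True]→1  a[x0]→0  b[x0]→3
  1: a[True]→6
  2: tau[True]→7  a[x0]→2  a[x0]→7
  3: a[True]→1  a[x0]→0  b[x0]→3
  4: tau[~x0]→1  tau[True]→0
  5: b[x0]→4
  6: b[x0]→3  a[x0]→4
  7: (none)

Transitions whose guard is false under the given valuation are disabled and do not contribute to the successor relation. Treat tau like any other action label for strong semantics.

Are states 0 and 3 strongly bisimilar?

Refine partition for ~:
  π0 = {{0,1,2,3,4,5,6,7}}
  π1 = {{0,1,3},{2,4},{5,6,7}}
  π2 = {{0,3},{1},{2},{4},{5,6,7}}
5 equivalence class(es) (converged in 3)
0∈{0,3}, 3∈{0,3}

Answer: BISIMILAR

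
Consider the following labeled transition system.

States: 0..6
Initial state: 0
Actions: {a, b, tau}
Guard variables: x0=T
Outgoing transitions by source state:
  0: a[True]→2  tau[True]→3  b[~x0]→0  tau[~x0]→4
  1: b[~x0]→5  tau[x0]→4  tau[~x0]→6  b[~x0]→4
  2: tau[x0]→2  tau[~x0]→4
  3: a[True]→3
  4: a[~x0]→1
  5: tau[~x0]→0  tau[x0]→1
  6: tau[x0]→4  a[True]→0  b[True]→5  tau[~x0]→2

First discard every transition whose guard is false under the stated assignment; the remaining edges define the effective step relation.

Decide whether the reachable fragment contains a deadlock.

Answer: DEADLOCK-FREE

Trace:
Reachable = {0,2,3}
  0: a→2  tau→3  [deg 2]
  2: tau→2  [deg 1]
  3: a→3  [deg 1]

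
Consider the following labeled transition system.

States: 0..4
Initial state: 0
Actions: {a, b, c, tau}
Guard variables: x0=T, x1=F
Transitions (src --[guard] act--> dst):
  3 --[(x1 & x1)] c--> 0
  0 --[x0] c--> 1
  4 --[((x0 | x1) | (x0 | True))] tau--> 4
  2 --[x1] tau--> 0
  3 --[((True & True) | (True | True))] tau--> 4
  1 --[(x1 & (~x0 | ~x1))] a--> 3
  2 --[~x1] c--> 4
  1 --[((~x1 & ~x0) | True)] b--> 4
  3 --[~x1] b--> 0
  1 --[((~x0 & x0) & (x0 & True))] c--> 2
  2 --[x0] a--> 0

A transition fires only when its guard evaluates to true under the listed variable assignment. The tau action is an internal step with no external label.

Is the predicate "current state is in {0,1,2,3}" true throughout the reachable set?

Answer: INVARIANT VIOLATED at state 4

Analysis:
Inv-set: {0,1,2,3}
Reach set: {0,1,4}
  0: safe
  1: safe
  4: outside
counterexample path to 4: c·b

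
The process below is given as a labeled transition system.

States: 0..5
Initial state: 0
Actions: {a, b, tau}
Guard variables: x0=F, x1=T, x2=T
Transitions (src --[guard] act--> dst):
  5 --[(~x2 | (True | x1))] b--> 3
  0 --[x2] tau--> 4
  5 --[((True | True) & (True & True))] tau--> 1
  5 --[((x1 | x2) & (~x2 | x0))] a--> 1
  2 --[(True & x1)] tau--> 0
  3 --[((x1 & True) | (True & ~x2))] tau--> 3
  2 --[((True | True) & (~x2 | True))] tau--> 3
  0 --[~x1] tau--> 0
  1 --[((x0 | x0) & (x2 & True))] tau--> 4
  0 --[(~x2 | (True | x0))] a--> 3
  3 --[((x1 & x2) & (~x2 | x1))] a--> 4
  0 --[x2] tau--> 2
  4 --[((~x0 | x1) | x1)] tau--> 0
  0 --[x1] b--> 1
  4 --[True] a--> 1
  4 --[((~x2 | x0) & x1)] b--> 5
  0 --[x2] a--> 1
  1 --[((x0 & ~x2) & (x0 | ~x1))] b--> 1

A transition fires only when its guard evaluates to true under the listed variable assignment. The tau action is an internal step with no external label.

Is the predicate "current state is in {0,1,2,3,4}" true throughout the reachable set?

Answer: INVARIANT HOLDS

Analysis:
Safe = {0,1,2,3,4}
Reachable = {0,1,2,3,4}
  0: ok
  1: ok
  2: ok
  3: ok
  4: ok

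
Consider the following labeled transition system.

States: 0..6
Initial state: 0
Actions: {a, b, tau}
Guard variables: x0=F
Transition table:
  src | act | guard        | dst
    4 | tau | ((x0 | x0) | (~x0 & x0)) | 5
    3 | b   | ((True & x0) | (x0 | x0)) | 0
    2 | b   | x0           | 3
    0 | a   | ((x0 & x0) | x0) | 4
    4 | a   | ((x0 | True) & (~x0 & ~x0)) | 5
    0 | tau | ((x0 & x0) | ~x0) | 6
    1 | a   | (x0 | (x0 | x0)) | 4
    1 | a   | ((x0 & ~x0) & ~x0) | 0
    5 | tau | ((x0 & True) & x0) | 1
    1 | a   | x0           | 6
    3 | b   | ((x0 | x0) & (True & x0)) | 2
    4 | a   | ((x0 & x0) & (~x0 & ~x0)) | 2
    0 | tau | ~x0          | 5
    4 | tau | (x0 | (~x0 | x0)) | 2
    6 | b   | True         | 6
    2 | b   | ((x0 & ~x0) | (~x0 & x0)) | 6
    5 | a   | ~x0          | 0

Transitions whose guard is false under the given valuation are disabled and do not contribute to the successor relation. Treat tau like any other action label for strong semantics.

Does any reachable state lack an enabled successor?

Answer: DEADLOCK-FREE

Analysis:
Reach set: {0,5,6}
  0: tau→5  tau→6  [deg 2]
  5: a→0  [deg 1]
  6: b→6  [deg 1]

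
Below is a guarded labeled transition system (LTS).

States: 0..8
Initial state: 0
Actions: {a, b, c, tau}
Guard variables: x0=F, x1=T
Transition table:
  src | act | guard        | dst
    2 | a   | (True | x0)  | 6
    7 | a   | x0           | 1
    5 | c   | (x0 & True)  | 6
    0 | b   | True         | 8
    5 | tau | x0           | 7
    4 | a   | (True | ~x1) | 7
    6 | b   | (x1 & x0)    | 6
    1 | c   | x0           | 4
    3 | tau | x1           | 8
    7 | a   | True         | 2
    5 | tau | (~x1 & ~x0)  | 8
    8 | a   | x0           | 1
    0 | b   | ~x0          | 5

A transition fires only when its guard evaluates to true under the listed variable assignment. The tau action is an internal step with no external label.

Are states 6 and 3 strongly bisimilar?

Compute ~ classes (split until stable):
  round 0: {{0,1,2,3,4,5,6,7,8}}
  round 1: {{0},{1,5,6,8},{2,4,7},{3}}
  round 2: {{0},{1,5,6,8},{2},{3},{4,7}}
  round 3: {{0},{1,5,6,8},{2},{3},{4},{7}}
Fixed point at round 4; 6 class(es).
[6]={1,5,6,8}  [3]={3}

Answer: NOT BISIMILAR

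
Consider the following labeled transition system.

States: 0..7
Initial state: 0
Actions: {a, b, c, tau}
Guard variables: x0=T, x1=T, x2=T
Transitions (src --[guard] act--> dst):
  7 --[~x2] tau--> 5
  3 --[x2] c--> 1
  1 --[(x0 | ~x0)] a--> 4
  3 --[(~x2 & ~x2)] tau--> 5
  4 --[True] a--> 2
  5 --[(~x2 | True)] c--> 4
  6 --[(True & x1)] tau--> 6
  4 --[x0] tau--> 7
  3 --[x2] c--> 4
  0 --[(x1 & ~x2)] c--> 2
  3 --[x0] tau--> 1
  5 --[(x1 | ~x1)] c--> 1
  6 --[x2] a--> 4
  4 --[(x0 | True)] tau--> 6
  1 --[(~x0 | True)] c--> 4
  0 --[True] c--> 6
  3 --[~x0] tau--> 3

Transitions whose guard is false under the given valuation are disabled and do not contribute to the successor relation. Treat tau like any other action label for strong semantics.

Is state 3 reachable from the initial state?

Answer: UNREACHABLE

Analysis:
13 transition(s) survive guard evaluation.
Layer 0: {0}
Layer 1: {6}  cumulative {0,6}
Layer 2: {4}  cumulative {0,4,6}
Layer 3: {2,7}  cumulative {0,2,4,6,7}
R = {0,2,4,6,7}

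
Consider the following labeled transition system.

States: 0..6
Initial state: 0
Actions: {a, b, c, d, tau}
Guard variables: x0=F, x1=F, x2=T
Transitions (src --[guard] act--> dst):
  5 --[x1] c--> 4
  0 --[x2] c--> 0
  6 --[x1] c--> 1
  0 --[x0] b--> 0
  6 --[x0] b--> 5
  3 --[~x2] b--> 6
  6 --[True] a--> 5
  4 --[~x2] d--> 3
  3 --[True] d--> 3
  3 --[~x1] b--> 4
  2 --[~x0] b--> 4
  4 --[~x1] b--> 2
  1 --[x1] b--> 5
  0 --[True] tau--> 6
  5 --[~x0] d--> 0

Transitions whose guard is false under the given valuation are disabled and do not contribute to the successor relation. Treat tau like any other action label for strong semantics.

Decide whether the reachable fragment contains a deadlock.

Answer: DEADLOCK-FREE

Trace:
Reach set: {0,5,6}
  0: c→0  tau→6  [deg 2]
  5: d→0  [deg 1]
  6: a→5  [deg 1]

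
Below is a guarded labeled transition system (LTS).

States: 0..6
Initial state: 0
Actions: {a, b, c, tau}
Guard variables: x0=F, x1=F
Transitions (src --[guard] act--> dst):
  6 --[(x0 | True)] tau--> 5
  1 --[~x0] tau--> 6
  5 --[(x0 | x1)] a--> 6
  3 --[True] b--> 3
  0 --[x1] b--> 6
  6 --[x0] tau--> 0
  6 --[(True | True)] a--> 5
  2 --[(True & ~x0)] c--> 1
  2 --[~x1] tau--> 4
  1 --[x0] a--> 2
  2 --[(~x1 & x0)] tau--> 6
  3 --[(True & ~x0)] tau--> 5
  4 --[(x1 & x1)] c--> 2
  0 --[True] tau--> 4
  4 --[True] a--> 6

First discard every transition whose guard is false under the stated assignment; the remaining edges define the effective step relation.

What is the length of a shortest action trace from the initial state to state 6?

Answer: 2

Trace:
Layered search for 6:
  Layer 0: {0}
  Layer 1: {4}
  Layer 2: {6}
6 enters at depth 2; path tau·a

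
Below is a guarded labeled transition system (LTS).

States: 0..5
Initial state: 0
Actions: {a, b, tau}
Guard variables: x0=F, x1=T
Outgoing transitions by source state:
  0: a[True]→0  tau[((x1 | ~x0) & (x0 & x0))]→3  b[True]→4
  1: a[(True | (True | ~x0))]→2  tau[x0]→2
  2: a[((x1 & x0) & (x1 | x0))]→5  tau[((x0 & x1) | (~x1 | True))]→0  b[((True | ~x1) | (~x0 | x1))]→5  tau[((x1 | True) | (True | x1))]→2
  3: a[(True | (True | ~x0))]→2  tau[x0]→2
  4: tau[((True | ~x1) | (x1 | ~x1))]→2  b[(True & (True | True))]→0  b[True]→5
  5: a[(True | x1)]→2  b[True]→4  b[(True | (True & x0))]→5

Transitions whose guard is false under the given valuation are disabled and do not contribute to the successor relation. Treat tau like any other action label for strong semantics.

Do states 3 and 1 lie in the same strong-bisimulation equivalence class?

Bisimulation quotient by refinement:
  round 0: {{0,1,2,3,4,5}}
  round 1: {{0,5},{1,3},{2,4}}
  round 2: {{0},{1,3},{2},{4},{5}}
5 equivalence class(es) (converged in 3)
class of 3: {1,3}; class of 1: {1,3}

Answer: BISIMILAR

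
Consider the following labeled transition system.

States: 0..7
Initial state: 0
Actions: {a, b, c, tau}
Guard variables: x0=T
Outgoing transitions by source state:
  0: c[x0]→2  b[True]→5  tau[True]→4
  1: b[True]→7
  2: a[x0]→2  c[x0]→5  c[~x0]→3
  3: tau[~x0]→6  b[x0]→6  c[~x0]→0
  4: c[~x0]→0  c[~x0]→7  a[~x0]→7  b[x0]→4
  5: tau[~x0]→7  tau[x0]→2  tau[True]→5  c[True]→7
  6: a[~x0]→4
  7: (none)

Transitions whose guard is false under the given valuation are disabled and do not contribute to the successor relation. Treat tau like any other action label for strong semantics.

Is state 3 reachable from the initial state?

11 transition(s) survive guard evaluation.
L0 = {0}
L1 = {2,4,5}  total {0,2,4,5}
L2 = {7}  total {0,2,4,5,7}
Reach set: {0,2,4,5,7}

Answer: UNREACHABLE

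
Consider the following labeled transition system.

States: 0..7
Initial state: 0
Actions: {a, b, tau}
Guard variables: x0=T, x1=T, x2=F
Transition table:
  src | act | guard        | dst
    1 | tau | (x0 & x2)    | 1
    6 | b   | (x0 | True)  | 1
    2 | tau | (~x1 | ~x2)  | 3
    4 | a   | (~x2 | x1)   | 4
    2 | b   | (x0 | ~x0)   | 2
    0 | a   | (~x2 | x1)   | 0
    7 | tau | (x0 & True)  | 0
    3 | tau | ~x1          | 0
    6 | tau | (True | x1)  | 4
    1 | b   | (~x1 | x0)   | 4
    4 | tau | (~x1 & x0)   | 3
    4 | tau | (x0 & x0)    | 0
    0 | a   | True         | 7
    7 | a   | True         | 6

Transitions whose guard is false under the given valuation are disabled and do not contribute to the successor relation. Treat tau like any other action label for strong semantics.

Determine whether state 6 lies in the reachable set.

11 transition(s) survive guard evaluation.
Layer 0: {0}
Layer 1: {7}  cumulative {0,7}
Layer 2: {6}  cumulative {0,6,7}
Layer 3: {1,4}  cumulative {0,1,4,6,7}
Reachable = {0,1,4,6,7}
witness 6: a·a

Answer: REACHABLE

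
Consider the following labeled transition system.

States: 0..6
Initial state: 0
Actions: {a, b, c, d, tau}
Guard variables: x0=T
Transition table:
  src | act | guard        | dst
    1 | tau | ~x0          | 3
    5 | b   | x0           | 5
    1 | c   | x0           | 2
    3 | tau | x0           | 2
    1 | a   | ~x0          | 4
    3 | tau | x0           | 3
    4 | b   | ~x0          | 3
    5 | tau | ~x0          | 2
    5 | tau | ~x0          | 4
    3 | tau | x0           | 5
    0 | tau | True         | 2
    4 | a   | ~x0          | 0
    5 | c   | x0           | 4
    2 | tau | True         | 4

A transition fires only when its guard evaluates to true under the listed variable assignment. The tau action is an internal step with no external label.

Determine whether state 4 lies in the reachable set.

8 transition(s) survive guard evaluation.
depth 0: {0}
depth 1: {2}  total {0,2}
depth 2: {4}  total {0,2,4}
R = {0,2,4}
Path to 4: tau·tau

Answer: REACHABLE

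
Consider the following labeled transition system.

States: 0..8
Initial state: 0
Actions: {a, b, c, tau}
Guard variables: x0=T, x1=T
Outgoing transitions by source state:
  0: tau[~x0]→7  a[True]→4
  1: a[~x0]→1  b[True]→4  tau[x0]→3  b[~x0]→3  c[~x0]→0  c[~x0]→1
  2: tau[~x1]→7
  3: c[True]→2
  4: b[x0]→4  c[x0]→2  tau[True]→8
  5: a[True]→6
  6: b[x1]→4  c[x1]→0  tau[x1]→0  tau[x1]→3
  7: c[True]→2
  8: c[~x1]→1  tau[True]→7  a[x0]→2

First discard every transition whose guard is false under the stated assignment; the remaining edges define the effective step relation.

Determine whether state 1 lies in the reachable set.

Guard filter leaves 15 enabled edge(s).
depth 0: {0}
depth 1: {4}  now seen {0,4}
depth 2: {2,8}  now seen {0,2,4,8}
depth 3: {7}  now seen {0,2,4,7,8}
R = {0,2,4,7,8}

Answer: UNREACHABLE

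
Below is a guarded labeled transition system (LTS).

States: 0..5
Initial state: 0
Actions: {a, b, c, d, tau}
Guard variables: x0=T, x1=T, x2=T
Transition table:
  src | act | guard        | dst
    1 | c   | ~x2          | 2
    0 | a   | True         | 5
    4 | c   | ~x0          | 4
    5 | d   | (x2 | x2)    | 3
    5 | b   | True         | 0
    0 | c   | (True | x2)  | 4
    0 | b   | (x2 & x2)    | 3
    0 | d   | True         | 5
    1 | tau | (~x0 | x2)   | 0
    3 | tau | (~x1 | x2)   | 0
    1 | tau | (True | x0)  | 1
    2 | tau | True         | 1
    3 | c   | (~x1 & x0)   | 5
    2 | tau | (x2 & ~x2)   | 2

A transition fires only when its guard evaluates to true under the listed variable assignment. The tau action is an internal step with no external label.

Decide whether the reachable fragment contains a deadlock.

Answer: DEADLOCK at state 4

Working:
Reachable = {0,3,4,5}
  0: a→5  b→3  c→4  d→5  [4 out]
  3: tau→0  [1 out]
  4: ∅  [no exit]
  5: b→0  d→3  [2 out]
Path to 4: c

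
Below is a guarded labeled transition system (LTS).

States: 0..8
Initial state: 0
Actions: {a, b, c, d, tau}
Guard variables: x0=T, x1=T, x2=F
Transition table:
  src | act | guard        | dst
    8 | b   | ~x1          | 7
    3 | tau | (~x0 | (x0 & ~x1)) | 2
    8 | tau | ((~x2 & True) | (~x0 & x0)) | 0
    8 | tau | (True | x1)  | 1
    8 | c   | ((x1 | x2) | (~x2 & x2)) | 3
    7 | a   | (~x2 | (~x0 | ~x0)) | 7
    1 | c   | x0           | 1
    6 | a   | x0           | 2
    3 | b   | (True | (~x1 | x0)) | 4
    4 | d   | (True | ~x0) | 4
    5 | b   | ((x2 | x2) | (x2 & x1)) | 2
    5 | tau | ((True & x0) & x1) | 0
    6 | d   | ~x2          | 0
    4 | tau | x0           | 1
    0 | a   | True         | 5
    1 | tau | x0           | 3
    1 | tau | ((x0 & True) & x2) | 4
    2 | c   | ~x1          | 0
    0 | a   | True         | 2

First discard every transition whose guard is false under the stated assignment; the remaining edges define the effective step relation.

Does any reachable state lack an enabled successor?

R = {0,2,5}
  0: a→2  a→5  [2 out]
  2: ∅  [no exit]
  5: tau→0  [1 out]
witness 2: a

Answer: DEADLOCK at state 2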